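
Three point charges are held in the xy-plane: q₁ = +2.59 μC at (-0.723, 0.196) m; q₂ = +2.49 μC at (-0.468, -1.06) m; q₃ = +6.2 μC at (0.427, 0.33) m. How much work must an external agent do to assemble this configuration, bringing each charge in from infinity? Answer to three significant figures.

The assembly work is the sum of pairwise potential energies, U = Σ_{i<j} kqᵢqⱼ/rᵢⱼ.
Pair separations: r₁₂ = 1.28 m, r₁₃ = 1.16 m, r₂₃ = 1.65 m.
U = (0.0452) + (0.125) + (0.0840) = 0.254 J.

0.254 J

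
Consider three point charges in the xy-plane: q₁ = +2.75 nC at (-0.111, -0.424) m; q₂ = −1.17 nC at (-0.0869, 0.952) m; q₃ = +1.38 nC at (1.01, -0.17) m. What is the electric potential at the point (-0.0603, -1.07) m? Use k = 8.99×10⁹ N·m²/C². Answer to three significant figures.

Electric potential is a scalar, so the contributions from each charge add algebraically: V = Σ kqᵢ/rᵢ.
Distances from the field point to each charge: r₁ = 0.648 m, r₂ = 2.02 m, r₃ = 1.40 m.
V = k[(2.75×10⁻⁹)/(0.648) + (-1.17×10⁻⁹)/(2.02) + (1.38×10⁻⁹)/(1.40)] = 41.8 V.

41.8 V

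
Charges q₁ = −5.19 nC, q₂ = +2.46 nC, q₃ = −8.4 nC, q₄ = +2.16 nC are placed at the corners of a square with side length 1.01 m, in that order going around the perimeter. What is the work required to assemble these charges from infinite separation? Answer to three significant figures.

The assembly work is the sum of pairwise potential energies, U = Σ_{i<j} kqᵢqⱼ/rᵢⱼ.
The four side pairs have separation 1.01 m and the two diagonal pairs 1.43 m.
Summing all 6 pair terms gives U = -2.51×10⁻⁷ J.

-2.51×10⁻⁷ J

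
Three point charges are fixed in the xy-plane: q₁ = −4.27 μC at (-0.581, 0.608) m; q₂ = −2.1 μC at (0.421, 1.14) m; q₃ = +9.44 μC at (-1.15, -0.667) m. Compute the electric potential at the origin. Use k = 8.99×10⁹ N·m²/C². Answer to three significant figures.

Electric potential is a scalar, so the contributions from each charge add algebraically: V = Σ kqᵢ/rᵢ.
Distances from the field point to each charge: r₁ = 0.841 m, r₂ = 1.22 m, r₃ = 1.33 m.
V = k[(-4.27×10⁻⁶)/(0.841) + (-2.10×10⁻⁶)/(1.22) + (9.44×10⁻⁶)/(1.33)] = 2650 V.

2650 V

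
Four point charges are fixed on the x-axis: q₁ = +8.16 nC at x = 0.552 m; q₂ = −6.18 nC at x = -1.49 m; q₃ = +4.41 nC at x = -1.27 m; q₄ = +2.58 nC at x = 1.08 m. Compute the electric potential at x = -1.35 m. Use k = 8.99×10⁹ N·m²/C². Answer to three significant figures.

The total potential is the scalar sum of each charge's contribution, V = Σ kqᵢ/rᵢ.
Distances from the field point to each charge: r₁ = 1.90 m, r₂ = 0.140 m, r₃ = 0.0800 m, r₄ = 2.43 m.
V = k[(8.16×10⁻⁹)/(1.90) + (-6.18×10⁻⁹)/(0.140) + (4.41×10⁻⁹)/(0.0800) + (2.58×10⁻⁹)/(2.43)] = 147 V.

147 V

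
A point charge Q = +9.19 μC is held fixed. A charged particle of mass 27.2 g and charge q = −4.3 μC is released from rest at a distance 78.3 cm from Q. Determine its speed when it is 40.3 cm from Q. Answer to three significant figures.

Only the electrostatic force acts, so mechanical energy is conserved: ½mv² = U₁ − U₂ = kQq(1/r₁ − 1/r₂).
U₁ − U₂ = (8.99×10⁹ N·m²/C²)(9.19×10⁻⁶ C)(-4.30×10⁻⁶ C)(1/0.783 − 1/0.403) = 0.428 J.
v = √(2·0.428/0.0272) = 5.61 m/s.

5.61 m/s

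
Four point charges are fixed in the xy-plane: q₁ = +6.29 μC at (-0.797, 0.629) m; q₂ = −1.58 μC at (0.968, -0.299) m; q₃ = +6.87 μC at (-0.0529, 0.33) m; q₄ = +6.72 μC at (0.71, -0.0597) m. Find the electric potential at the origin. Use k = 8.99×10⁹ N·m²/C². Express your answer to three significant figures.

3.11×10⁵ V

The total potential is the scalar sum of each charge's contribution, V = Σ kqᵢ/rᵢ.
Distances from the field point to each charge: r₁ = 1.02 m, r₂ = 1.01 m, r₃ = 0.334 m, r₄ = 0.713 m.
V = k[(6.29×10⁻⁶)/(1.02) + (-1.58×10⁻⁶)/(1.01) + (6.87×10⁻⁶)/(0.334) + (6.72×10⁻⁶)/(0.713)] = 3.11×10⁵ V.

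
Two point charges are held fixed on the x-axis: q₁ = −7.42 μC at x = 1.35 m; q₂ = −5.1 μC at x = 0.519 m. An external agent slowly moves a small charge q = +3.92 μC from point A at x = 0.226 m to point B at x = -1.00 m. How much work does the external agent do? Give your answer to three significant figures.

0.616 J

For quasistatic motion the external work equals the change in potential energy: W_ext = qΔV = q(V_B − V_A).
At A: distances to the source charges are 1.12 m, 0.293 m; V_A = Σ kqᵢ/rᵢ = -2.16×10⁵ V.
At B: distances to the source charges are 2.35 m, 1.52 m; V_B = Σ kqᵢ/rᵢ = -5.86×10⁴ V.
ΔV = V_B − V_A = 1.57×10⁵ V.
W_ext = qΔV = (3.92×10⁻⁶ C)(1.57×10⁵ V) = 0.616 J.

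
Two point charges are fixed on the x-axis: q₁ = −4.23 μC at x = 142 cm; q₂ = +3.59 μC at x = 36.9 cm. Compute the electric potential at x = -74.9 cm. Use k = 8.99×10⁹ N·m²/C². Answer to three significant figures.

1.13×10⁴ V

Electric potential is a scalar, so the contributions from each charge add algebraically: V = Σ kqᵢ/rᵢ.
Distances from the field point to each charge: r₁ = 2.17 m, r₂ = 1.12 m.
V = k[(-4.23×10⁻⁶)/(2.17) + (3.59×10⁻⁶)/(1.12)] = 1.13×10⁴ V.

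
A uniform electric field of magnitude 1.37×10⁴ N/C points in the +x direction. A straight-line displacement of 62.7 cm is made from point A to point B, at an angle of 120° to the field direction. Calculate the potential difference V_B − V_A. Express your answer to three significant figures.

4290 V

Only the component of displacement along E changes the potential: ΔV = −E·d·cosθ.
ΔV = −(1.37×10⁴ V/m)(0.627 m)cos120° = 4290 V.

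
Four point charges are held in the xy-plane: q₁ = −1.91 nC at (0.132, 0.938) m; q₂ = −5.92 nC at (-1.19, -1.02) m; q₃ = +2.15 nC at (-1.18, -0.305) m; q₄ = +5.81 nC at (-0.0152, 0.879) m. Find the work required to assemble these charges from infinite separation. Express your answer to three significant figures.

The work to assemble the configuration equals its total potential energy, U = Σ kqᵢqⱼ/rᵢⱼ over all pairs.
Pair separations: r₁₂ = 2.36 m, r₁₃ = 1.81 m, r₁₄ = 0.159 m, r₂₃ = 0.715 m, r₂₄ = 2.23 m, r₃₄ = 1.66 m.
Summing all 6 pair terms gives U = -8.37×10⁻⁷ J.

-8.37×10⁻⁷ J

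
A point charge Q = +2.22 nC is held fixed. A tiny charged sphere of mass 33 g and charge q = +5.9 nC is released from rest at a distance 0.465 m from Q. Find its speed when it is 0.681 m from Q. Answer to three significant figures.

Only the electrostatic force acts, so mechanical energy is conserved: ½mv² = U₁ − U₂ = kQq(1/r₁ − 1/r₂).
U₁ − U₂ = (8.99×10⁹ N·m²/C²)(2.22×10⁻⁹ C)(5.90×10⁻⁹ C)(1/0.465 − 1/0.681) = 8.03×10⁻⁸ J.
v = √(2·8.03×10⁻⁸/0.0330) = 2.21×10⁻³ m/s.

2.21×10⁻³ m/s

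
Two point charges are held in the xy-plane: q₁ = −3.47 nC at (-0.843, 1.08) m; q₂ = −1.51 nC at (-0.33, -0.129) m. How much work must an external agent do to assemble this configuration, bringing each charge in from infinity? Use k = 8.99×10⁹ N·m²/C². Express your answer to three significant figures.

The work to assemble the configuration equals its total potential energy, U = Σ kqᵢqⱼ/rᵢⱼ over all pairs.
Pair separations: r₁₂ = 1.31 m.
U = (3.59×10⁻⁸) = 3.59×10⁻⁸ J.

3.59×10⁻⁸ J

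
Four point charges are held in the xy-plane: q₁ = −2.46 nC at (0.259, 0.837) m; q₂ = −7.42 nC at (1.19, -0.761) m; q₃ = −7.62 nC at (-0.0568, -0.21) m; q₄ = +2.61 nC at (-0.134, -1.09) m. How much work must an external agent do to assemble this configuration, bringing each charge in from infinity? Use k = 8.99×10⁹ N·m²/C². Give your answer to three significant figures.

The assembly work is the sum of pairwise potential energies, U = Σ_{i<j} kqᵢqⱼ/rᵢⱼ.
Pair separations: r₁₂ = 1.85 m, r₁₃ = 1.09 m, r₁₄ = 1.97 m, r₂₃ = 1.36 m, r₂₄ = 1.36 m, r₃₄ = 0.883 m.
Summing all 6 pair terms gives U = 2.56×10⁻⁷ J.

2.56×10⁻⁷ J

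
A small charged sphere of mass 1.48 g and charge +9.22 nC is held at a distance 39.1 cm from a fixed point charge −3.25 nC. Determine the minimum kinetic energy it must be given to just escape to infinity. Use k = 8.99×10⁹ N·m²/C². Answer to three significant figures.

6.89×10⁻⁷ J

To just escape, total mechanical energy must reach zero at infinity: ½mv²_min + U = 0, so ½mv²_min = −U = |kQq|/r.
|U| = |kQq|/r = (8.99×10⁹ N·m²/C²)(3.25×10⁻⁹)(9.22×10⁻⁹)/(0.391) = 6.89×10⁻⁷ J.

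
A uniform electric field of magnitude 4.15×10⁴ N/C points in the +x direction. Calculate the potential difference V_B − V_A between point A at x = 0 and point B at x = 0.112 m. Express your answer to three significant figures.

In a uniform field, potential decreases in the direction of E: V_B − V_A = −E·Δx.
V_B − V_A = −(4.15×10⁴ V/m)(0.112 m) = -4650 V.

-4650 V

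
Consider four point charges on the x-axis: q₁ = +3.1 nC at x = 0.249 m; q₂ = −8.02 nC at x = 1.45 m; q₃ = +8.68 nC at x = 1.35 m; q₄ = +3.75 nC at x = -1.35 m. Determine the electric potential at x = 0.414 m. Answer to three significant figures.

202 V

The total potential is the scalar sum of each charge's contribution, V = Σ kqᵢ/rᵢ.
Distances from the field point to each charge: r₁ = 0.165 m, r₂ = 1.04 m, r₃ = 0.936 m, r₄ = 1.76 m.
V = k[(3.10×10⁻⁹)/(0.165) + (-8.02×10⁻⁹)/(1.04) + (8.68×10⁻⁹)/(0.936) + (3.75×10⁻⁹)/(1.76)] = 202 V.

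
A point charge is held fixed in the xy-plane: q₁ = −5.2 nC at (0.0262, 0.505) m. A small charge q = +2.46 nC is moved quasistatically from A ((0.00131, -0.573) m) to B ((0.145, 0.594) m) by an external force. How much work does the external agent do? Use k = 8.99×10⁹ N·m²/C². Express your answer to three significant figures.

For quasistatic motion the external work equals the change in potential energy: W_ext = qΔV = q(V_B − V_A).
At A: distance to the source charge is 1.08 m; V_A = kq₁/r = -43.4 V.
At B: distance to the source charge is 0.148 m; V_B = kq₁/r = -315 V.
ΔV = V_B − V_A = -272 V.
W_ext = qΔV = (2.46×10⁻⁹ C)(-272 V) = -6.68×10⁻⁷ J.

-6.68×10⁻⁷ J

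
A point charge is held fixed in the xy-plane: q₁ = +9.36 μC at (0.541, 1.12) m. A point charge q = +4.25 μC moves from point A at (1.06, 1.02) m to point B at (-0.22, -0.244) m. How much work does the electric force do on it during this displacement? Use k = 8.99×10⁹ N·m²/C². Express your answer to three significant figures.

0.448 J

The work done by the electric force is W_field = −ΔU = −q(V_B − V_A) = q(V_A − V_B).
At A: distance to the source charge is 0.529 m; V_A = kq₁/r = 1.59×10⁵ V.
At B: distance to the source charge is 1.56 m; V_B = kq₁/r = 5.39×10⁴ V.
ΔV = V_B − V_A = -1.05×10⁵ V.
W_field = −qΔV = −(4.25×10⁻⁶ C)(-1.05×10⁵ V) = 0.448 J.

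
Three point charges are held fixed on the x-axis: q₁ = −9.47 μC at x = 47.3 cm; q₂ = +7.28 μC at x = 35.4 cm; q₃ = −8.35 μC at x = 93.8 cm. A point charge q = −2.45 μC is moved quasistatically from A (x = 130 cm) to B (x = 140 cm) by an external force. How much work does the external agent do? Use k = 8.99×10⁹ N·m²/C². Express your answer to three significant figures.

-0.121 J

For quasistatic motion the external work equals the change in potential energy: W_ext = qΔV = q(V_B − V_A).
At A: distances to the source charges are 0.827 m, 0.946 m, 0.362 m; V_A = Σ kqᵢ/rᵢ = -2.41×10⁵ V.
At B: distances to the source charges are 0.927 m, 1.05 m, 0.462 m; V_B = Σ kqᵢ/rᵢ = -1.92×10⁵ V.
ΔV = V_B − V_A = 4.94×10⁴ V.
W_ext = qΔV = (-2.45×10⁻⁶ C)(4.94×10⁴ V) = -0.121 J.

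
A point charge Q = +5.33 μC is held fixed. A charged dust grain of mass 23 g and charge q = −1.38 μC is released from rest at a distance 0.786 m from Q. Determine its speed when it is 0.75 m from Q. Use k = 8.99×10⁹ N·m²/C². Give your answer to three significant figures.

Only the electrostatic force acts, so mechanical energy is conserved: ½mv² = U₁ − U₂ = kQq(1/r₁ − 1/r₂).
U₁ − U₂ = (8.99×10⁹ N·m²/C²)(5.33×10⁻⁶ C)(-1.38×10⁻⁶ C)(1/0.786 − 1/0.750) = 4.04×10⁻³ J.
v = √(2·4.04×10⁻³/0.0230) = 0.593 m/s.

0.593 m/s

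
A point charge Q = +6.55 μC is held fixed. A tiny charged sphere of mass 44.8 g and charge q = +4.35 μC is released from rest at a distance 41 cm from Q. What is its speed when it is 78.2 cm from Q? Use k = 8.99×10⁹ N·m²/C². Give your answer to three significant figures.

Only the electrostatic force acts, so mechanical energy is conserved: ½mv² = U₁ − U₂ = kQq(1/r₁ − 1/r₂).
U₁ − U₂ = (8.99×10⁹ N·m²/C²)(6.55×10⁻⁶ C)(4.35×10⁻⁶ C)(1/0.410 − 1/0.782) = 0.297 J.
v = √(2·0.297/0.0448) = 3.64 m/s.

3.64 m/s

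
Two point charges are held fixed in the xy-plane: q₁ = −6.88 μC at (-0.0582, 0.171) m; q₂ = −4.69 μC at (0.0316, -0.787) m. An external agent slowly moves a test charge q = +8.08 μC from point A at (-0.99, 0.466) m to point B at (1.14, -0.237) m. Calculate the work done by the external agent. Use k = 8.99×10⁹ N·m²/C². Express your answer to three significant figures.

0.0519 J

For quasistatic motion the external work equals the change in potential energy: W_ext = qΔV = q(V_B − V_A).
At A: distances to the source charges are 0.977 m, 1.62 m; V_A = Σ kqᵢ/rᵢ = -8.94×10⁴ V.
At B: distances to the source charges are 1.27 m, 1.24 m; V_B = Σ kqᵢ/rᵢ = -8.29×10⁴ V.
ΔV = V_B − V_A = 6420 V.
W_ext = qΔV = (8.08×10⁻⁶ C)(6420 V) = 0.0519 J.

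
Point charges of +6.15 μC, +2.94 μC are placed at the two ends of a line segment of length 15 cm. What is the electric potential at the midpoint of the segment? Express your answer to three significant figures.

1.09×10⁶ V

Electric potential is a scalar, so the contributions from each charge add algebraically: V = Σ kqᵢ/rᵢ.
Each charge is 0.0750 m from the midpoint.
V = k[(6.15×10⁻⁶)/(0.0750) + (2.94×10⁻⁶)/(0.0750)] = 1.09×10⁶ V.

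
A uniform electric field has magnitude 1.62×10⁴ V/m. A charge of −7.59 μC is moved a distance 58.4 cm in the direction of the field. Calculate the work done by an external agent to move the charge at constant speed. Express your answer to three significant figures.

0.0718 J

The potential change for a displacement 58.4 cm in the direction of the field is ΔV = −Ed = -9460 V.
W_ext = qΔV = 0.0718 J.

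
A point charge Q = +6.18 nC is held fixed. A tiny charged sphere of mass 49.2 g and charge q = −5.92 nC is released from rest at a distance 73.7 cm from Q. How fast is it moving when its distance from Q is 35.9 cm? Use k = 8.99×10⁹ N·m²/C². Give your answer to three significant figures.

Only the electrostatic force acts, so mechanical energy is conserved: ½mv² = U₁ − U₂ = kQq(1/r₁ − 1/r₂).
U₁ − U₂ = (8.99×10⁹ N·m²/C²)(6.18×10⁻⁹ C)(-5.92×10⁻⁹ C)(1/0.737 − 1/0.359) = 4.70×10⁻⁷ J.
v = √(2·4.70×10⁻⁷/0.0492) = 4.37×10⁻³ m/s.

4.37×10⁻³ m/s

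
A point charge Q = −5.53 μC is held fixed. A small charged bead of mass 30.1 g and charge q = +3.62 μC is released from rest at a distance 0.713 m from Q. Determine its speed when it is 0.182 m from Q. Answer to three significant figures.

7.00 m/s

Only the electrostatic force acts, so mechanical energy is conserved: ½mv² = U₁ − U₂ = kQq(1/r₁ − 1/r₂).
U₁ − U₂ = (8.99×10⁹ N·m²/C²)(-5.53×10⁻⁶ C)(3.62×10⁻⁶ C)(1/0.713 − 1/0.182) = 0.736 J.
v = √(2·0.736/0.0301) = 7.00 m/s.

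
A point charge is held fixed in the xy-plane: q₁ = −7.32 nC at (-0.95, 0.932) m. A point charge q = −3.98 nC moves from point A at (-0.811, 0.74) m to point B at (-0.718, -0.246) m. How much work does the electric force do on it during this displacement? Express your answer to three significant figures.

The work done by the electric force is W_field = −ΔU = −q(V_B − V_A) = q(V_A − V_B).
At A: distance to the source charge is 0.237 m; V_A = kq₁/r = -278 V.
At B: distance to the source charge is 1.20 m; V_B = kq₁/r = -54.8 V.
ΔV = V_B − V_A = 223 V.
W_field = −qΔV = −(-3.98×10⁻⁹ C)(223 V) = 8.87×10⁻⁷ J.

8.87×10⁻⁷ J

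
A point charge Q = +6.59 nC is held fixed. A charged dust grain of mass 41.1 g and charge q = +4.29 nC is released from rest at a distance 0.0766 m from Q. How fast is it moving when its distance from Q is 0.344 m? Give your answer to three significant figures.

Only the electrostatic force acts, so mechanical energy is conserved: ½mv² = U₁ − U₂ = kQq(1/r₁ − 1/r₂).
U₁ − U₂ = (8.99×10⁹ N·m²/C²)(6.59×10⁻⁹ C)(4.29×10⁻⁹ C)(1/0.0766 − 1/0.344) = 2.58×10⁻⁶ J.
v = √(2·2.58×10⁻⁶/0.0411) = 0.0112 m/s.

0.0112 m/s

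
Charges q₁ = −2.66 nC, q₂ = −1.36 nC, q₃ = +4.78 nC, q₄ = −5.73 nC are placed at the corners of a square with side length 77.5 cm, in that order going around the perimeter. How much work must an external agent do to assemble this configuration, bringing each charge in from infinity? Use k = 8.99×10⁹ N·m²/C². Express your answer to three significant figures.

-2.15×10⁻⁷ J

The assembly work is the sum of pairwise potential energies, U = Σ_{i<j} kqᵢqⱼ/rᵢⱼ.
The four side pairs have separation 0.775 m and the two diagonal pairs 1.10 m.
Summing all 6 pair terms gives U = -2.15×10⁻⁷ J.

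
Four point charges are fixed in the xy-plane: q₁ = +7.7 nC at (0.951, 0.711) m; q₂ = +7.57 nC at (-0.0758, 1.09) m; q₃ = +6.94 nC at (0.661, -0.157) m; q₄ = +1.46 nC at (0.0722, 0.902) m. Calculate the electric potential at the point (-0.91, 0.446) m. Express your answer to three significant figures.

151 V

Electric potential is a scalar, so the contributions from each charge add algebraically: V = Σ kqᵢ/rᵢ.
Distances from the field point to each charge: r₁ = 1.88 m, r₂ = 1.05 m, r₃ = 1.68 m, r₄ = 1.08 m.
V = k[(7.70×10⁻⁹)/(1.88) + (7.57×10⁻⁹)/(1.05) + (6.94×10⁻⁹)/(1.68) + (1.46×10⁻⁹)/(1.08)] = 151 V.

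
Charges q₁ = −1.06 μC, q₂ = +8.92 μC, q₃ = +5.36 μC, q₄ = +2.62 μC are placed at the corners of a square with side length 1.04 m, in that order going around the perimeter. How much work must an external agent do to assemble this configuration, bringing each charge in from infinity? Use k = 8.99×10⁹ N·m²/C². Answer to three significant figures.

The assembly work is the sum of pairwise potential energies, U = Σ_{i<j} kqᵢqⱼ/rᵢⱼ.
The four side pairs have separation 1.04 m and the two diagonal pairs 1.47 m.
Summing all 6 pair terms gives U = 0.537 J.

0.537 J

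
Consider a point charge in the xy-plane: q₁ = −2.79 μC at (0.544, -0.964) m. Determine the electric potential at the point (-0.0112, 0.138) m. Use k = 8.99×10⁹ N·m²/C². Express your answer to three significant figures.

Electric potential is a scalar, so the contributions from each charge add algebraically: V = Σ kqᵢ/rᵢ.
Distances from the field point to each charge: r₁ = 1.23 m.
V = k[(-2.79×10⁻⁶)/(1.23)] = -2.03×10⁴ V.

-2.03×10⁴ V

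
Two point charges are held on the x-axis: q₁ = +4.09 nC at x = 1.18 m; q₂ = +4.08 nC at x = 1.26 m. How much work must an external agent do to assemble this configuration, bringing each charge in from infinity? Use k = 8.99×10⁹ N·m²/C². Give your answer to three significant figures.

The work to assemble the configuration equals its total potential energy, U = Σ kqᵢqⱼ/rᵢⱼ over all pairs.
Pair separations: r₁₂ = 0.0800 m.
U = (1.88×10⁻⁶) = 1.88×10⁻⁶ J.

1.88×10⁻⁶ J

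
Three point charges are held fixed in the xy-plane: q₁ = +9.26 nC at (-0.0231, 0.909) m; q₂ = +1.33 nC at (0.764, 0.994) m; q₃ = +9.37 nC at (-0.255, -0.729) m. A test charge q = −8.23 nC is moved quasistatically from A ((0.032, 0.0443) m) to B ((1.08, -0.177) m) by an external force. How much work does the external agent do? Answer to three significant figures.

For quasistatic motion the external work equals the change in potential energy: W_ext = qΔV = q(V_B − V_A).
At A: distances to the source charges are 0.866 m, 1.20 m, 0.825 m; V_A = Σ kqᵢ/rᵢ = 208 V.
At B: distances to the source charges are 1.55 m, 1.21 m, 1.44 m; V_B = Σ kqᵢ/rᵢ = 122 V.
ΔV = V_B − V_A = -86.2 V.
W_ext = qΔV = (-8.23×10⁻⁹ C)(-86.2 V) = 7.10×10⁻⁷ J.

7.10×10⁻⁷ J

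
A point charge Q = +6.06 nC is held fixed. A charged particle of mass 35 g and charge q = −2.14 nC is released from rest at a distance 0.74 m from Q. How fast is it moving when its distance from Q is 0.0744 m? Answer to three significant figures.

8.97×10⁻³ m/s

Only the electrostatic force acts, so mechanical energy is conserved: ½mv² = U₁ − U₂ = kQq(1/r₁ − 1/r₂).
U₁ − U₂ = (8.99×10⁹ N·m²/C²)(6.06×10⁻⁹ C)(-2.14×10⁻⁹ C)(1/0.740 − 1/0.0744) = 1.41×10⁻⁶ J.
v = √(2·1.41×10⁻⁶/0.0350) = 8.97×10⁻³ m/s.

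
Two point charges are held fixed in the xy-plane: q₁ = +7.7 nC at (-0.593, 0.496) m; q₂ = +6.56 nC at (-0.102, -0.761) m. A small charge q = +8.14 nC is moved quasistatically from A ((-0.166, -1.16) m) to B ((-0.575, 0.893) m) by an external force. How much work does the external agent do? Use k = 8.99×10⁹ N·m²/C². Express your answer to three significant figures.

1.79×10⁻⁷ J

For quasistatic motion the external work equals the change in potential energy: W_ext = qΔV = q(V_B − V_A).
At A: distances to the source charges are 1.71 m, 0.404 m; V_A = Σ kqᵢ/rᵢ = 186 V.
At B: distances to the source charges are 0.397 m, 1.72 m; V_B = Σ kqᵢ/rᵢ = 208 V.
ΔV = V_B − V_A = 22.1 V.
W_ext = qΔV = (8.14×10⁻⁹ C)(22.1 V) = 1.79×10⁻⁷ J.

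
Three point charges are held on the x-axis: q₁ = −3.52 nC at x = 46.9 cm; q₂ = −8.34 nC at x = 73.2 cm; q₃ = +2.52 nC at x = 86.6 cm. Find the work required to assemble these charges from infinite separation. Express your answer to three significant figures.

The assembly work is the sum of pairwise potential energies, U = Σ_{i<j} kqᵢqⱼ/rᵢⱼ.
Pair separations: r₁₂ = 0.263 m, r₁₃ = 0.397 m, r₂₃ = 0.134 m.
U = (1.00×10⁻⁶) + (-2.01×10⁻⁷) + (-1.41×10⁻⁶) = -6.07×10⁻⁷ J.

-6.07×10⁻⁷ J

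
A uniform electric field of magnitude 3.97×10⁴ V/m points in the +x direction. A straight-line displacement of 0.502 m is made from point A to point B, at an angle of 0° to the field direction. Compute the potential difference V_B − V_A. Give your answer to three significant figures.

-1.99×10⁴ V

Only the component of displacement along E changes the potential: ΔV = −E·d·cosθ.
ΔV = −(3.97×10⁴ V/m)(0.502 m)cos0° = -1.99×10⁴ V.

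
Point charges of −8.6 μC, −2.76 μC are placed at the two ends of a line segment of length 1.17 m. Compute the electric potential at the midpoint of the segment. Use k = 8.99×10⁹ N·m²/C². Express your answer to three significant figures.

-1.75×10⁵ V

The total potential is the scalar sum of each charge's contribution, V = Σ kqᵢ/rᵢ.
Each charge is 0.585 m from the midpoint.
V = k[(-8.60×10⁻⁶)/(0.585) + (-2.76×10⁻⁶)/(0.585)] = -1.75×10⁵ V.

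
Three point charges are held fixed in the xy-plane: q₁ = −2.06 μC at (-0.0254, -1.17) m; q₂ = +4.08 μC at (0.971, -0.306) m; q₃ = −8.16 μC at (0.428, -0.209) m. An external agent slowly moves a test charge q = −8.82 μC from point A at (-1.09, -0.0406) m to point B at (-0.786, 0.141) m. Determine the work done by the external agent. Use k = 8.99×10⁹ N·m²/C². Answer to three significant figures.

0.0682 J

For quasistatic motion the external work equals the change in potential energy: W_ext = qΔV = q(V_B − V_A).
At A: distances to the source charges are 1.55 m, 2.08 m, 1.53 m; V_A = Σ kqᵢ/rᵢ = -4.23×10⁴ V.
At B: distances to the source charges are 1.52 m, 1.81 m, 1.26 m; V_B = Σ kqᵢ/rᵢ = -5.00×10⁴ V.
ΔV = V_B − V_A = -7740 V.
W_ext = qΔV = (-8.82×10⁻⁶ C)(-7740 V) = 0.0682 J.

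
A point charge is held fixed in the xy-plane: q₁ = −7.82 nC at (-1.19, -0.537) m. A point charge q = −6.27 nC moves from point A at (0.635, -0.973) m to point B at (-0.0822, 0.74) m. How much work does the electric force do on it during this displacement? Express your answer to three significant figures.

The work done by the electric force is W_field = −ΔU = −q(V_B − V_A) = q(V_A − V_B).
At A: distance to the source charge is 1.88 m; V_A = kq₁/r = -37.5 V.
At B: distance to the source charge is 1.69 m; V_B = kq₁/r = -41.6 V.
ΔV = V_B − V_A = -4.12 V.
W_field = −qΔV = −(-6.27×10⁻⁹ C)(-4.12 V) = -2.58×10⁻⁸ J.

-2.58×10⁻⁸ J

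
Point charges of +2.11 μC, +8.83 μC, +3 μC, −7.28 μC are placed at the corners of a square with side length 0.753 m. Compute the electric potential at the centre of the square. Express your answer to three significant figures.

Electric potential is a scalar, so the contributions from each charge add algebraically: V = Σ kqᵢ/rᵢ.
The distance from each corner to the centre is a√2/2 = 0.532 m.
V = k[(2.11×10⁻⁶)/(0.532) + (8.83×10⁻⁶)/(0.532) + (3.00×10⁻⁶)/(0.532) + (-7.28×10⁻⁶)/(0.532)] = 1.12×10⁵ V.

1.12×10⁵ V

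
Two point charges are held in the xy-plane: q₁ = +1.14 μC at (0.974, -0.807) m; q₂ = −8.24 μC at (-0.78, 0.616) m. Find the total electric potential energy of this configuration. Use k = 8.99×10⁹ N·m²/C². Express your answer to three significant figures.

-0.0374 J

The work to assemble the configuration equals its total potential energy, U = Σ kqᵢqⱼ/rᵢⱼ over all pairs.
Pair separations: r₁₂ = 2.26 m.
U = (-0.0374) = -0.0374 J.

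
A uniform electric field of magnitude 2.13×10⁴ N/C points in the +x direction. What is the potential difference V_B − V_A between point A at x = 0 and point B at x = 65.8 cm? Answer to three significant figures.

In a uniform field, potential decreases in the direction of E: V_B − V_A = −E·Δx.
V_B − V_A = −(2.13×10⁴ V/m)(0.658 m) = -1.40×10⁴ V.

-1.40×10⁴ V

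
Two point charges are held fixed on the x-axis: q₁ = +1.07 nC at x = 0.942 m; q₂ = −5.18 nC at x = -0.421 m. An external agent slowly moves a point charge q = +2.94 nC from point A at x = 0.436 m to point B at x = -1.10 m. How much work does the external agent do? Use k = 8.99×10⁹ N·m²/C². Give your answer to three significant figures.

-8.39×10⁻⁸ J

For quasistatic motion the external work equals the change in potential energy: W_ext = qΔV = q(V_B − V_A).
At A: distances to the source charges are 0.506 m, 0.857 m; V_A = Σ kqᵢ/rᵢ = -35.3 V.
At B: distances to the source charges are 2.04 m, 0.679 m; V_B = Σ kqᵢ/rᵢ = -63.9 V.
ΔV = V_B − V_A = -28.5 V.
W_ext = qΔV = (2.94×10⁻⁹ C)(-28.5 V) = -8.39×10⁻⁸ J.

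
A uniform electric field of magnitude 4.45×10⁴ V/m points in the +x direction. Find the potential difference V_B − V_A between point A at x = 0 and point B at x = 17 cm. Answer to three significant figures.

-7570 V

In a uniform field, potential decreases in the direction of E: V_B − V_A = −E·Δx.
V_B − V_A = −(4.45×10⁴ V/m)(0.170 m) = -7570 V.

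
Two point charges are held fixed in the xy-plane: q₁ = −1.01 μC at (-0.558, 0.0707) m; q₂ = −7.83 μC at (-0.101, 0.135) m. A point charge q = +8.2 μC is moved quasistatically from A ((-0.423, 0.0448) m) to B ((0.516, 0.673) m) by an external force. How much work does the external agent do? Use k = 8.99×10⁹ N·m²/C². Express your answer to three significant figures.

For quasistatic motion the external work equals the change in potential energy: W_ext = qΔV = q(V_B − V_A).
At A: distances to the source charges are 0.137 m, 0.334 m; V_A = Σ kqᵢ/rᵢ = -2.77×10⁵ V.
At B: distances to the source charges are 1.23 m, 0.819 m; V_B = Σ kqᵢ/rᵢ = -9.34×10⁴ V.
ΔV = V_B − V_A = 1.83×10⁵ V.
W_ext = qΔV = (8.20×10⁻⁶ C)(1.83×10⁵ V) = 1.50 J.

1.50 J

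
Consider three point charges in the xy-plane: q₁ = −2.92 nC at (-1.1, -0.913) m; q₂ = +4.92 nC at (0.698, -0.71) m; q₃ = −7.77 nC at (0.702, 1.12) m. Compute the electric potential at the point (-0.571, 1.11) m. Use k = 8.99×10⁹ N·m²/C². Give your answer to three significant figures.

The total potential is the scalar sum of each charge's contribution, V = Σ kqᵢ/rᵢ.
Distances from the field point to each charge: r₁ = 2.09 m, r₂ = 2.22 m, r₃ = 1.27 m.
V = k[(-2.92×10⁻⁹)/(2.09) + (4.92×10⁻⁹)/(2.22) + (-7.77×10⁻⁹)/(1.27)] = -47.5 V.

-47.5 V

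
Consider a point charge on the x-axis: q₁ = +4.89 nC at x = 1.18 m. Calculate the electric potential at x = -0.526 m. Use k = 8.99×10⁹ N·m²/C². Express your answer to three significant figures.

25.8 V

Electric potential is a scalar, so the contributions from each charge add algebraically: V = Σ kqᵢ/rᵢ.
V = k[(4.89×10⁻⁹)/(1.71)] = 25.8 V.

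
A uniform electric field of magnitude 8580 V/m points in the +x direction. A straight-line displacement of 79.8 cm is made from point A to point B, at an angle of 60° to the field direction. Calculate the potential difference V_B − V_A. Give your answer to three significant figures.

Only the component of displacement along E changes the potential: ΔV = −E·d·cosθ.
ΔV = −(8580 V/m)(0.798 m)cos60° = -3420 V.

-3420 V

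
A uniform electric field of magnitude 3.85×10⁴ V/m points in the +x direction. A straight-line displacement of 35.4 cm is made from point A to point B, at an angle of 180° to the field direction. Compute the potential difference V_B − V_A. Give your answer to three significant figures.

1.36×10⁴ V

Only the component of displacement along E changes the potential: ΔV = −E·d·cosθ.
ΔV = −(3.85×10⁴ V/m)(0.354 m)cos180° = 1.36×10⁴ V.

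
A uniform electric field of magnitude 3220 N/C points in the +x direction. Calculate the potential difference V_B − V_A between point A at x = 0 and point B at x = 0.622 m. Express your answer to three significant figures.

In a uniform field, potential decreases in the direction of E: V_B − V_A = −E·Δx.
V_B − V_A = −(3220 V/m)(0.622 m) = -2000 V.

-2000 V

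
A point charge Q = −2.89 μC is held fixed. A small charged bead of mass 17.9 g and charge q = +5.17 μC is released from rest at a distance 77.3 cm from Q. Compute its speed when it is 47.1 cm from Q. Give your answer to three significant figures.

Only the electrostatic force acts, so mechanical energy is conserved: ½mv² = U₁ − U₂ = kQq(1/r₁ − 1/r₂).
U₁ − U₂ = (8.99×10⁹ N·m²/C²)(-2.89×10⁻⁶ C)(5.17×10⁻⁶ C)(1/0.773 − 1/0.471) = 0.111 J.
v = √(2·0.111/0.0179) = 3.53 m/s.

3.53 m/s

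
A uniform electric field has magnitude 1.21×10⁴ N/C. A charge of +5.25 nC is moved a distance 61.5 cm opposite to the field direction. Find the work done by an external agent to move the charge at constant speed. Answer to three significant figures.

3.91×10⁻⁵ J

The potential change for a displacement 61.5 cm opposite to the field direction is ΔV = +Ed = 7440 V.
W_ext = qΔV = 3.91×10⁻⁵ J.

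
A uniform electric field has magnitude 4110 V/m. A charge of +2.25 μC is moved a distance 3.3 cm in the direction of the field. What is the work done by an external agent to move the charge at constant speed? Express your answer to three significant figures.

The potential change for a displacement 3.3 cm in the direction of the field is ΔV = −Ed = -136 V.
W_ext = qΔV = -3.05×10⁻⁴ J.

-3.05×10⁻⁴ J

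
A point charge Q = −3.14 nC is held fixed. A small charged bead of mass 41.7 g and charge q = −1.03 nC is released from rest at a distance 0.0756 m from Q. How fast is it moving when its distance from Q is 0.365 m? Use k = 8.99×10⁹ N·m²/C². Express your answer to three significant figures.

Only the electrostatic force acts, so mechanical energy is conserved: ½mv² = U₁ − U₂ = kQq(1/r₁ − 1/r₂).
U₁ − U₂ = (8.99×10⁹ N·m²/C²)(-3.14×10⁻⁹ C)(-1.03×10⁻⁹ C)(1/0.0756 − 1/0.365) = 3.05×10⁻⁷ J.
v = √(2·3.05×10⁻⁷/0.0417) = 3.82×10⁻³ m/s.

3.82×10⁻³ m/s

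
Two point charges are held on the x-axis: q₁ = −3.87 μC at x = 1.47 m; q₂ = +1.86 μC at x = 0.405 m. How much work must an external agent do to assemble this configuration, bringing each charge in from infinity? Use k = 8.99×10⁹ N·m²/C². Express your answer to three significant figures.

The work to assemble the configuration equals its total potential energy, U = Σ kqᵢqⱼ/rᵢⱼ over all pairs.
Pair separations: r₁₂ = 1.06 m.
U = (-0.0608) = -0.0608 J.

-0.0608 J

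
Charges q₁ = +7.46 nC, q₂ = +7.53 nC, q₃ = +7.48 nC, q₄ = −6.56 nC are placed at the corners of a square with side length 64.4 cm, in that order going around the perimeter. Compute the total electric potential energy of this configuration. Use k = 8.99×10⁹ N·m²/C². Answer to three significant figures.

2.66×10⁻⁷ J

The assembly work is the sum of pairwise potential energies, U = Σ_{i<j} kqᵢqⱼ/rᵢⱼ.
The four side pairs have separation 0.644 m and the two diagonal pairs 0.911 m.
Summing all 6 pair terms gives U = 2.66×10⁻⁷ J.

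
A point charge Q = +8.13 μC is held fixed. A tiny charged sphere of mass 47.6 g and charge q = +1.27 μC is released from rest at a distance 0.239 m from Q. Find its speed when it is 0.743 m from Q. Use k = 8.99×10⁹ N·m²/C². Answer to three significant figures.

Only the electrostatic force acts, so mechanical energy is conserved: ½mv² = U₁ − U₂ = kQq(1/r₁ − 1/r₂).
U₁ − U₂ = (8.99×10⁹ N·m²/C²)(8.13×10⁻⁶ C)(1.27×10⁻⁶ C)(1/0.239 − 1/0.743) = 0.263 J.
v = √(2·0.263/0.0476) = 3.33 m/s.

3.33 m/s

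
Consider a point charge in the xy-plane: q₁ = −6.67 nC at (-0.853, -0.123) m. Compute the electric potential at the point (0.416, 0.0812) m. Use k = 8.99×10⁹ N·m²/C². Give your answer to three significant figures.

Electric potential is a scalar, so the contributions from each charge add algebraically: V = Σ kqᵢ/rᵢ.
Distances from the field point to each charge: r₁ = 1.29 m.
V = k[(-6.67×10⁻⁹)/(1.29)] = -46.7 V.

-46.7 V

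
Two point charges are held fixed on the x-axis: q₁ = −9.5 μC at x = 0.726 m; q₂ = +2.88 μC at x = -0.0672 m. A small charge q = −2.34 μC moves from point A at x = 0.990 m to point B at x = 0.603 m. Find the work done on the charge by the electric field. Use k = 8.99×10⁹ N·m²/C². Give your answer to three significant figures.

The work done by the electric force is W_field = −ΔU = −q(V_B − V_A) = q(V_A − V_B).
At A: distances to the source charges are 0.264 m, 1.06 m; V_A = Σ kqᵢ/rᵢ = -2.99×10⁵ V.
At B: distances to the source charges are 0.123 m, 0.670 m; V_B = Σ kqᵢ/rᵢ = -6.56×10⁵ V.
ΔV = V_B − V_A = -3.57×10⁵ V.
W_field = −qΔV = −(-2.34×10⁻⁶ C)(-3.57×10⁵ V) = -0.835 J.

-0.835 J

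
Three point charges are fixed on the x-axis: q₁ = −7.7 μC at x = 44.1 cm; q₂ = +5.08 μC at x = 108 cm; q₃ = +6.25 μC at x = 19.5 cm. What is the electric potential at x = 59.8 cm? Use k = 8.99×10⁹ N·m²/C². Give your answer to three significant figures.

-2.07×10⁵ V

The total potential is the scalar sum of each charge's contribution, V = Σ kqᵢ/rᵢ.
Distances from the field point to each charge: r₁ = 0.157 m, r₂ = 0.482 m, r₃ = 0.403 m.
V = k[(-7.70×10⁻⁶)/(0.157) + (5.08×10⁻⁶)/(0.482) + (6.25×10⁻⁶)/(0.403)] = -2.07×10⁵ V.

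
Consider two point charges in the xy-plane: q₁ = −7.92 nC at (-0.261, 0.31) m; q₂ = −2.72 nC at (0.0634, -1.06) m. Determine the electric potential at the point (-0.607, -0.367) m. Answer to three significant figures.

-119 V

Electric potential is a scalar, so the contributions from each charge add algebraically: V = Σ kqᵢ/rᵢ.
Distances from the field point to each charge: r₁ = 0.760 m, r₂ = 0.964 m.
V = k[(-7.92×10⁻⁹)/(0.760) + (-2.72×10⁻⁹)/(0.964)] = -119 V.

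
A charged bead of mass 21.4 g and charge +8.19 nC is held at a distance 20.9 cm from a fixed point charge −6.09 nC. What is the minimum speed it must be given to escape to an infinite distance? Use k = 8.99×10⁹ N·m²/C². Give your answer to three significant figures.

0.0142 m/s

To just escape, total mechanical energy must reach zero at infinity: ½mv²_min + U = 0, so ½mv²_min = −U = |kQq|/r.
|U| = |kQq|/r = (8.99×10⁹ N·m²/C²)(6.09×10⁻⁹)(8.19×10⁻⁹)/(0.209) = 2.15×10⁻⁶ J.
v_min = √(2|U|/m) = √(2·2.15×10⁻⁶/0.0214) = 0.0142 m/s.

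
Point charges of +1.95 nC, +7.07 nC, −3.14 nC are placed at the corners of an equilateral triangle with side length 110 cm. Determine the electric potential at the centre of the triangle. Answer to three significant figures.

Electric potential is a scalar, so the contributions from each charge add algebraically: V = Σ kqᵢ/rᵢ.
The distance from each vertex to the centroid is a/√3 = 0.635 m.
V = k[(1.95×10⁻⁹)/(0.635) + (7.07×10⁻⁹)/(0.635) + (-3.14×10⁻⁹)/(0.635)] = 83.2 V.

83.2 V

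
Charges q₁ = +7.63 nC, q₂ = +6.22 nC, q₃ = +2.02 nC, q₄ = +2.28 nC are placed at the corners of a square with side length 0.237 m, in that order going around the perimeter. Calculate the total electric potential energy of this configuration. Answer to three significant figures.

3.91×10⁻⁶ J

The work to assemble the configuration equals its total potential energy, U = Σ kqᵢqⱼ/rᵢⱼ over all pairs.
The four side pairs have separation 0.237 m and the two diagonal pairs 0.335 m.
Summing all 6 pair terms gives U = 3.91×10⁻⁶ J.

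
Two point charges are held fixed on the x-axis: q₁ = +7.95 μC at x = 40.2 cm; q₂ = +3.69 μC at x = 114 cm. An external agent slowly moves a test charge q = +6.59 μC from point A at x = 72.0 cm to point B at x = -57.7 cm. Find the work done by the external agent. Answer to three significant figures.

-1.39 J

For quasistatic motion the external work equals the change in potential energy: W_ext = qΔV = q(V_B − V_A).
At A: distances to the source charges are 0.318 m, 0.420 m; V_A = Σ kqᵢ/rᵢ = 3.04×10⁵ V.
At B: distances to the source charges are 0.979 m, 1.72 m; V_B = Σ kqᵢ/rᵢ = 9.23×10⁴ V.
ΔV = V_B − V_A = -2.11×10⁵ V.
W_ext = qΔV = (6.59×10⁻⁶ C)(-2.11×10⁵ V) = -1.39 J.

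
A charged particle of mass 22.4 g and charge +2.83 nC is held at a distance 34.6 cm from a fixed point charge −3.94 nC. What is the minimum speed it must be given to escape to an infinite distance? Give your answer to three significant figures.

To just escape, total mechanical energy must reach zero at infinity: ½mv²_min + U = 0, so ½mv²_min = −U = |kQq|/r.
|U| = |kQq|/r = (8.99×10⁹ N·m²/C²)(3.94×10⁻⁹)(2.83×10⁻⁹)/(0.346) = 2.90×10⁻⁷ J.
v_min = √(2|U|/m) = √(2·2.90×10⁻⁷/0.0224) = 5.09×10⁻³ m/s.

5.09×10⁻³ m/s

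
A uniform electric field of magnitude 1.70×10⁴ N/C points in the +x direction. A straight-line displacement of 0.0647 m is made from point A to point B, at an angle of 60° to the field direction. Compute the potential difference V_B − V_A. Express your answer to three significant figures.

-550 V

Only the component of displacement along E changes the potential: ΔV = −E·d·cosθ.
ΔV = −(1.70×10⁴ V/m)(0.0647 m)cos60° = -550 V.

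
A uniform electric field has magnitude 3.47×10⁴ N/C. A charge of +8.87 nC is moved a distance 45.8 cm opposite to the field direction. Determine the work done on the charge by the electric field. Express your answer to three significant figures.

The potential change for a displacement 45.8 cm opposite to the field direction is ΔV = +Ed = 1.59×10⁴ V.
W_field = −qΔV = -1.41×10⁻⁴ J.

-1.41×10⁻⁴ J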